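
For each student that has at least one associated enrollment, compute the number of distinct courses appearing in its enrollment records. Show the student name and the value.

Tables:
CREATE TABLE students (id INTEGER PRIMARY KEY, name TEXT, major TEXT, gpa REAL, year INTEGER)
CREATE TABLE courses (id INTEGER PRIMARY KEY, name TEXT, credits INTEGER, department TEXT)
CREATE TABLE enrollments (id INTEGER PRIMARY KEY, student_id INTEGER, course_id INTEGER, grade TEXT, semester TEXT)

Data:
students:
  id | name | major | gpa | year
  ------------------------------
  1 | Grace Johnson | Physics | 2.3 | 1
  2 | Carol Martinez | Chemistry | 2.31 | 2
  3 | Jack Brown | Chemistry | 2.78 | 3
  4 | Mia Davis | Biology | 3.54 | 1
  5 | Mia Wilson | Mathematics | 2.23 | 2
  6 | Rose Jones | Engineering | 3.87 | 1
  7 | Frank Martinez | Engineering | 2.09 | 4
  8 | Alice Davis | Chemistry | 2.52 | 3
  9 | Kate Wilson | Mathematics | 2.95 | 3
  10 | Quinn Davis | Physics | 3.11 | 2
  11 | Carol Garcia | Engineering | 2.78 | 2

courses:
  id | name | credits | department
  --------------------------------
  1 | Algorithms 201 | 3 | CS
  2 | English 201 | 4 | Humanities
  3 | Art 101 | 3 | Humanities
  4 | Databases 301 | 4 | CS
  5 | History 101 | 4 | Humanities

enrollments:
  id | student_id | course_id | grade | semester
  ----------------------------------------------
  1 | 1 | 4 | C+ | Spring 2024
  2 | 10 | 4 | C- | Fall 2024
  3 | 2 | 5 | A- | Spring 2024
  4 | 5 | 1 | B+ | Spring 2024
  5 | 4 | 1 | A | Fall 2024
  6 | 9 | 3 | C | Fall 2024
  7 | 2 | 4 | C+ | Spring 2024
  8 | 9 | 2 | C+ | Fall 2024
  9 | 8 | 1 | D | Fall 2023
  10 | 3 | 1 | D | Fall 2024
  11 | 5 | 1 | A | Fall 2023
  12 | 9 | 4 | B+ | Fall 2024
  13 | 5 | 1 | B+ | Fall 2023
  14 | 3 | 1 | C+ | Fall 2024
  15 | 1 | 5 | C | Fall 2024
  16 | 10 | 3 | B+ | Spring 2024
SELECT p.name, COUNT(DISTINCT c.course_id) AS distinct_course_count FROM enrollments c JOIN students p ON c.student_id = p.id GROUP BY p.id, p.name

Execution result:
name | distinct_course_count
Grace Johnson | 2
Carol Martinez | 2
Jack Brown | 1
Mia Davis | 1
Mia Wilson | 1
Alice Davis | 1
Kate Wilson | 3
Quinn Davis | 2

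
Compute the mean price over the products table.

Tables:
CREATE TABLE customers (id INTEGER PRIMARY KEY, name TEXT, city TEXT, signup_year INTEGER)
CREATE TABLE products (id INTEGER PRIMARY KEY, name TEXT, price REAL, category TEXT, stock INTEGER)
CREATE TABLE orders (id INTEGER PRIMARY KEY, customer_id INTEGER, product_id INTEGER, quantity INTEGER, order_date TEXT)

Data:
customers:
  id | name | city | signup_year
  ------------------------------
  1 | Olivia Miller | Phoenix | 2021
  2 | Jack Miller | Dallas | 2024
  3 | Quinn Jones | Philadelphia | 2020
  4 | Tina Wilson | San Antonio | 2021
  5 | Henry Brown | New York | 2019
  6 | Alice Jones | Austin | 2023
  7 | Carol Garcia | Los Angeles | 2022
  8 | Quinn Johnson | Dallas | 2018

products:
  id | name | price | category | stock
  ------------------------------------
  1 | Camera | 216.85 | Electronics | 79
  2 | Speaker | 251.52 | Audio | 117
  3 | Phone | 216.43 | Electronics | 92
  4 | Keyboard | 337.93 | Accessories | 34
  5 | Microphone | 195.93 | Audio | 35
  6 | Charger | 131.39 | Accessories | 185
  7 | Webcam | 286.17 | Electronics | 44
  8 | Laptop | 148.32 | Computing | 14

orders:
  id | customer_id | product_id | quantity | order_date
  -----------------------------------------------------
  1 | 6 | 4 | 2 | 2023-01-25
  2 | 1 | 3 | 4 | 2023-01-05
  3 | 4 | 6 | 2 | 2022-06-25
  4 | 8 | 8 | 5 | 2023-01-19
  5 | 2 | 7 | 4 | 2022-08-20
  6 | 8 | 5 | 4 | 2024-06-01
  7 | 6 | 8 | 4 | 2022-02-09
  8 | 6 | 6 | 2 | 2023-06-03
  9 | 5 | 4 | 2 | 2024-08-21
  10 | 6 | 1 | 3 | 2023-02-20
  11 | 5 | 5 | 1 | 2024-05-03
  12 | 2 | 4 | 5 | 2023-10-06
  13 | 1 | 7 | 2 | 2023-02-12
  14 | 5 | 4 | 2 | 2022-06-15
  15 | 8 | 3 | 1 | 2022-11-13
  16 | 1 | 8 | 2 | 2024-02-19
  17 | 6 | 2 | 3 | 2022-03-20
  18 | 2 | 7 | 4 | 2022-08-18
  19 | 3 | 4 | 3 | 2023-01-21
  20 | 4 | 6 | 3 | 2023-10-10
SELECT AVG(price) FROM products

Execution result:
223.07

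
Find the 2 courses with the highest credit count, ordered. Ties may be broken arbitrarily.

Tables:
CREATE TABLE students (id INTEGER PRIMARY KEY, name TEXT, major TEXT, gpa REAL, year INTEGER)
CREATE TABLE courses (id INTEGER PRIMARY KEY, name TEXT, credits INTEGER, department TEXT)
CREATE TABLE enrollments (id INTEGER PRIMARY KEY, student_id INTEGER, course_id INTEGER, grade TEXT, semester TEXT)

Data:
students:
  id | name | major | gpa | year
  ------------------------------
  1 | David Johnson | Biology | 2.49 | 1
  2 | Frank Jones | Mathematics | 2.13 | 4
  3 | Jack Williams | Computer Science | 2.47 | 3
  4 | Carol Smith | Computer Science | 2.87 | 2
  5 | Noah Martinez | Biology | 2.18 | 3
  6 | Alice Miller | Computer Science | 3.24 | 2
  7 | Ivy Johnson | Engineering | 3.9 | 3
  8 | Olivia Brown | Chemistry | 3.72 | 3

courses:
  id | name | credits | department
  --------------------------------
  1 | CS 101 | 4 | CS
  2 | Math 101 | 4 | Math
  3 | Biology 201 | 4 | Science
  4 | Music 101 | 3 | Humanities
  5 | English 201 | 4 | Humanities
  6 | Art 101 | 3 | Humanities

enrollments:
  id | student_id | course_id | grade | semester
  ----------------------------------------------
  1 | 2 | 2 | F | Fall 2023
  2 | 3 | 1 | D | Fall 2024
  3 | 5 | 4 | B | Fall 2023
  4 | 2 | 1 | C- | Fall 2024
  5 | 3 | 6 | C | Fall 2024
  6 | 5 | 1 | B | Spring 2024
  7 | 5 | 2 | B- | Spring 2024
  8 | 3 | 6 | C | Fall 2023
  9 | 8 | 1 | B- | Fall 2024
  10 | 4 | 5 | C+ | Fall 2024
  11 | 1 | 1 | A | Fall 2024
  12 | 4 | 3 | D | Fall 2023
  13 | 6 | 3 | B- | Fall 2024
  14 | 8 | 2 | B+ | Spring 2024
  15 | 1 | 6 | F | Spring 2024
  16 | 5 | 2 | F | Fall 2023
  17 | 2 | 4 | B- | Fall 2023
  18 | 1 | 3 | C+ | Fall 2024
SELECT name, credits FROM courses ORDER BY credits DESC LIMIT 2

Execution result:
name | credits
CS 101 | 4
Math 101 | 4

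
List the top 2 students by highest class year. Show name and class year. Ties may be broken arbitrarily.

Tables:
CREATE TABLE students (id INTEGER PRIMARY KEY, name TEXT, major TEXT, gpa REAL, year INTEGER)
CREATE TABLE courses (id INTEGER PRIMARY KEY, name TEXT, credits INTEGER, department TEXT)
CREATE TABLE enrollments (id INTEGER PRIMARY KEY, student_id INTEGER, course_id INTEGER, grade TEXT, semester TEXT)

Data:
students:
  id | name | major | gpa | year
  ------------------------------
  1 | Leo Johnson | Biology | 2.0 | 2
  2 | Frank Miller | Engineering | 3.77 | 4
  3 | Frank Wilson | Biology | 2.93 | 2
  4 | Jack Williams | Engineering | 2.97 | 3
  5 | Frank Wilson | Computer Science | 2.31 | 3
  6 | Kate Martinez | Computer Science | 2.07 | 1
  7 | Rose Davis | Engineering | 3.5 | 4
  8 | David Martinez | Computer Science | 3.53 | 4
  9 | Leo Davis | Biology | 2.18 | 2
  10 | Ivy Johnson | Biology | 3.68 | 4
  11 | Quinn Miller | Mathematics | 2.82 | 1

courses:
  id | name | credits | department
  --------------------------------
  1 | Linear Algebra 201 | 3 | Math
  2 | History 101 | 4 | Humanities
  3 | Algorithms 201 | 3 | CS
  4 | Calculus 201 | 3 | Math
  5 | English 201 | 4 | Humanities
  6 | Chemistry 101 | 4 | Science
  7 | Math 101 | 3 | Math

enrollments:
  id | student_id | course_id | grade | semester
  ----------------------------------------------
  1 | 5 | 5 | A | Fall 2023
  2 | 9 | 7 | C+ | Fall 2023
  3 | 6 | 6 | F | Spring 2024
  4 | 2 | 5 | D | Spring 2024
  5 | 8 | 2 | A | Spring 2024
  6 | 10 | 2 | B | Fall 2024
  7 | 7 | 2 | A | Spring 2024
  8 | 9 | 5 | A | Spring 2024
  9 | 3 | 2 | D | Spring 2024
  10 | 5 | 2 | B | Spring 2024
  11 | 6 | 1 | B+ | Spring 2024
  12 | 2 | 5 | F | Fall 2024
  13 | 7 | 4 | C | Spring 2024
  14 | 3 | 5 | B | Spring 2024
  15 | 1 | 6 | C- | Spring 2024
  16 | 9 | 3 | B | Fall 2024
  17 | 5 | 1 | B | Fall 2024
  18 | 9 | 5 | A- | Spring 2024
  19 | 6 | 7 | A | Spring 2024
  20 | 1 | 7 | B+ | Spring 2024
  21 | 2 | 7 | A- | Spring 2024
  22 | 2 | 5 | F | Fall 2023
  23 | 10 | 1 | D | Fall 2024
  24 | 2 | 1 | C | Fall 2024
SELECT name, year FROM students ORDER BY year DESC LIMIT 2

Execution result:
name | year
Frank Miller | 4
Rose Davis | 4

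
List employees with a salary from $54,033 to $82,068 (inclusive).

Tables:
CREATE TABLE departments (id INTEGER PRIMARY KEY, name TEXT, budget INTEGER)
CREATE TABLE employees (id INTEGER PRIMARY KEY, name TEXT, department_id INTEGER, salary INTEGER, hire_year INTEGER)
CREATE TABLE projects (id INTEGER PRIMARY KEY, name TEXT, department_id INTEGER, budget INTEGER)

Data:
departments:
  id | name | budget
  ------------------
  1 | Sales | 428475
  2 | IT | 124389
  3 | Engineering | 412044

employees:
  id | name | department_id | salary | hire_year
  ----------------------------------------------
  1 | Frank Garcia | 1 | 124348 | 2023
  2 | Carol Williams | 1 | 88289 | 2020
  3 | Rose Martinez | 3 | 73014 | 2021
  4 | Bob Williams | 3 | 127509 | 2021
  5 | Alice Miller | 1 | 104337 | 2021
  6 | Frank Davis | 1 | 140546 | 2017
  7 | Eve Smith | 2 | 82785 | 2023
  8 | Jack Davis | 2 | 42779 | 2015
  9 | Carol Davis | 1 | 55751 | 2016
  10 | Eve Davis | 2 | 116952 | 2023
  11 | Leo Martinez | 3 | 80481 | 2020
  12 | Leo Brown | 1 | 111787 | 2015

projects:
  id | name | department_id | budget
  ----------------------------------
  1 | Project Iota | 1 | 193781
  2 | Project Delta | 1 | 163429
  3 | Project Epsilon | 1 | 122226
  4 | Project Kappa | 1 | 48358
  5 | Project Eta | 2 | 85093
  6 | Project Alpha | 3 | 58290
SELECT name, salary FROM employees WHERE salary BETWEEN 54033 AND 82068

Execution result:
name | salary
Rose Martinez | 73014
Carol Davis | 55751
Leo Martinez | 80481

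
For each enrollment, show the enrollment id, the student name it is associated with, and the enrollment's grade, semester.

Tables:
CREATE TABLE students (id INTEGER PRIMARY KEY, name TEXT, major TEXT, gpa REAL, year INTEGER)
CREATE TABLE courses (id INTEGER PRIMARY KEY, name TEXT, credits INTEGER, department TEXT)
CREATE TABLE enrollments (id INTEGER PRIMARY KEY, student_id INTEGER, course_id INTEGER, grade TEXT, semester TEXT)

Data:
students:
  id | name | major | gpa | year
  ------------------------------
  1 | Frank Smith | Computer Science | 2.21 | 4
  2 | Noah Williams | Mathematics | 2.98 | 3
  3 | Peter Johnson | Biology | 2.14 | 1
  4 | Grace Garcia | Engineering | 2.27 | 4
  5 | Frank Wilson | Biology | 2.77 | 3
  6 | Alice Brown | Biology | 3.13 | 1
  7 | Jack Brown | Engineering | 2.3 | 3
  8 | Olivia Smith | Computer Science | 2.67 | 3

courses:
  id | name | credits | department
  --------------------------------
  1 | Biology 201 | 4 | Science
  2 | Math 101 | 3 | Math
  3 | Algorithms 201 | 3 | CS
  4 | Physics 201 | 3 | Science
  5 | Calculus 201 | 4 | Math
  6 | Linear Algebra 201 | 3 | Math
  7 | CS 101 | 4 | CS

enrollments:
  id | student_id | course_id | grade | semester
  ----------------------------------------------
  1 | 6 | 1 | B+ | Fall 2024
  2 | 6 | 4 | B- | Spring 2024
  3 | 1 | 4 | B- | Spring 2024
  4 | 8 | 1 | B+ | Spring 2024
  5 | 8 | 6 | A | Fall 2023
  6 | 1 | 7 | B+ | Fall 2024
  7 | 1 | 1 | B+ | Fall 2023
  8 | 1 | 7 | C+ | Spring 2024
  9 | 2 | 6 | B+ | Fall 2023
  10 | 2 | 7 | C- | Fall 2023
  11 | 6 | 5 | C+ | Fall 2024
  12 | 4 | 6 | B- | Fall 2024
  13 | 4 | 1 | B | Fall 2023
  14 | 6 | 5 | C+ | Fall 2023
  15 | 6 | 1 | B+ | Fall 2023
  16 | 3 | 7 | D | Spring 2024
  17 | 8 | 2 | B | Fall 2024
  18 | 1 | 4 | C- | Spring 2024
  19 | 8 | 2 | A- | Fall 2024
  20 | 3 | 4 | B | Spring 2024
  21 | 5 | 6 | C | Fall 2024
SELECT c.id, p.name AS student, c.grade, c.semester FROM enrollments c JOIN students p ON c.student_id = p.id

Execution result:
id | student | grade | semester
1 | Alice Brown | B+ | Fall 2024
2 | Alice Brown | B- | Spring 2024
3 | Frank Smith | B- | Spring 2024
4 | Olivia Smith | B+ | Spring 2024
5 | Olivia Smith | A | Fall 2023
6 | Frank Smith | B+ | Fall 2024
7 | Frank Smith | B+ | Fall 2023
8 | Frank Smith | C+ | Spring 2024
9 | Noah Williams | B+ | Fall 2023
10 | Noah Williams | C- | Fall 2023
11 | Alice Brown | C+ | Fall 2024
12 | Grace Garcia | B- | Fall 2024
13 | Grace Garcia | B | Fall 2023
14 | Alice Brown | C+ | Fall 2023
15 | Alice Brown | B+ | Fall 2023
16 | Peter Johnson | D | Spring 2024
17 | Olivia Smith | B | Fall 2024
18 | Frank Smith | C- | Spring 2024
19 | Olivia Smith | A- | Fall 2024
20 | Peter Johnson | B | Spring 2024
21 | Frank Wilson | C | Fall 2024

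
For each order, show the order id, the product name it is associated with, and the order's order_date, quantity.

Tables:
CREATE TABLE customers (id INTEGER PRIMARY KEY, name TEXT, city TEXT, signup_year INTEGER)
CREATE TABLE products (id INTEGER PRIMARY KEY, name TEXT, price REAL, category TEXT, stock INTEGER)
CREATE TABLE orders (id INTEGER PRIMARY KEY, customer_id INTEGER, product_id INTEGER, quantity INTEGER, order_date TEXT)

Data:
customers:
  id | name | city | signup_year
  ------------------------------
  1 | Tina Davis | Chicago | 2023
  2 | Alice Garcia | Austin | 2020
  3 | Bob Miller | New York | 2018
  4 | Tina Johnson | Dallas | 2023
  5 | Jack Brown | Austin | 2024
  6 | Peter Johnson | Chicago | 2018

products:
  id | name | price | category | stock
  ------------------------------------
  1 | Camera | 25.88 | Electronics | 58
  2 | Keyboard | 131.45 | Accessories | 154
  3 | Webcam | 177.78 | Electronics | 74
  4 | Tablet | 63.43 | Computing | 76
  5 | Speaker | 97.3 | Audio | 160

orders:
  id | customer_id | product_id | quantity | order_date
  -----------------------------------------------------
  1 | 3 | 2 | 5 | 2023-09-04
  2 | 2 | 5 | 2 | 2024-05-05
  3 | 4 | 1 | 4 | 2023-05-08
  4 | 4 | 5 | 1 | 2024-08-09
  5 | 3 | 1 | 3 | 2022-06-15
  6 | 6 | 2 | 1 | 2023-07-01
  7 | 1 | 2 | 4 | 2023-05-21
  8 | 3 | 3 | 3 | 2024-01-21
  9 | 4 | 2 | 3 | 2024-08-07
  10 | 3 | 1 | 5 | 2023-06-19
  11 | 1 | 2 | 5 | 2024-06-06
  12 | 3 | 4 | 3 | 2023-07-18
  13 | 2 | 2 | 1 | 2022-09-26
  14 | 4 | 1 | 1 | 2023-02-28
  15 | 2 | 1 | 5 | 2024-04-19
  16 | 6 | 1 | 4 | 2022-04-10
SELECT c.id, p.name AS product, c.order_date, c.quantity FROM orders c JOIN products p ON c.product_id = p.id

Execution result:
id | product | order_date | quantity
1 | Keyboard | 2023-09-04 | 5
2 | Speaker | 2024-05-05 | 2
3 | Camera | 2023-05-08 | 4
4 | Speaker | 2024-08-09 | 1
5 | Camera | 2022-06-15 | 3
6 | Keyboard | 2023-07-01 | 1
7 | Keyboard | 2023-05-21 | 4
8 | Webcam | 2024-01-21 | 3
9 | Keyboard | 2024-08-07 | 3
10 | Camera | 2023-06-19 | 5
11 | Keyboard | 2024-06-06 | 5
12 | Tablet | 2023-07-18 | 3
13 | Keyboard | 2022-09-26 | 1
14 | Camera | 2023-02-28 | 1
15 | Camera | 2024-04-19 | 5
16 | Camera | 2022-04-10 | 4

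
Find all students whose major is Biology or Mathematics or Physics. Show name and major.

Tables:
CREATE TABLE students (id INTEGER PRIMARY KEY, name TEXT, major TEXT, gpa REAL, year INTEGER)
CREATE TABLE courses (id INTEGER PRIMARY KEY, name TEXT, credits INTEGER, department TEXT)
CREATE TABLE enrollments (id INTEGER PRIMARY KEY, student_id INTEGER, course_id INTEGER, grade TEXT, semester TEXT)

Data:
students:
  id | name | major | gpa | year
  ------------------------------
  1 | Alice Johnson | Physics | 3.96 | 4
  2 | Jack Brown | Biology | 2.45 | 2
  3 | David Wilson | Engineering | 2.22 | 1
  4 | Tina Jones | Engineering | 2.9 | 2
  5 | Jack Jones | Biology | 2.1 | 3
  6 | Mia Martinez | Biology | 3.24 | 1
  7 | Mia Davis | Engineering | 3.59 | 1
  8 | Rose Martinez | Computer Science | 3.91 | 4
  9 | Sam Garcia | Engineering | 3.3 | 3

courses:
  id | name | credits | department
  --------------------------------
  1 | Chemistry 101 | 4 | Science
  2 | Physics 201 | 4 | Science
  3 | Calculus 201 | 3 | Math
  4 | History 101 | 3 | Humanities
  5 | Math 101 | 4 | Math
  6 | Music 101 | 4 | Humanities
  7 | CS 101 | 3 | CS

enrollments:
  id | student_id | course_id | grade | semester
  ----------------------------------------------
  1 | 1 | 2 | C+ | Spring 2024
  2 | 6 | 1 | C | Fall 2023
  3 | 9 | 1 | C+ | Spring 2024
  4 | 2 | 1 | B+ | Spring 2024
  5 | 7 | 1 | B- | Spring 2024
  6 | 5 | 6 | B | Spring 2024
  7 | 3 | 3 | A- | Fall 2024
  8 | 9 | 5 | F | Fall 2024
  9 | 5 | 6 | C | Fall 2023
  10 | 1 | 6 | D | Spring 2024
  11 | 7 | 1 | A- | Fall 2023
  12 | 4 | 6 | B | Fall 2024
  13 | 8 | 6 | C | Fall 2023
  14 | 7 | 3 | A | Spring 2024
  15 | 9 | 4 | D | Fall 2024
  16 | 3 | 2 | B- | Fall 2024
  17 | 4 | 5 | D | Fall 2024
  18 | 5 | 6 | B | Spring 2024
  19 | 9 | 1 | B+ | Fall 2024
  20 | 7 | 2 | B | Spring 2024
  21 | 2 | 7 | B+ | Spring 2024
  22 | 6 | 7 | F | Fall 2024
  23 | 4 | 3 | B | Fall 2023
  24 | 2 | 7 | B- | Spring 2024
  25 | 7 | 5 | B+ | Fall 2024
SELECT name, major FROM students WHERE major IN ('Biology', 'Mathematics', 'Physics')

Execution result:
name | major
Alice Johnson | Physics
Jack Brown | Biology
Jack Jones | Biology
Mia Martinez | Biology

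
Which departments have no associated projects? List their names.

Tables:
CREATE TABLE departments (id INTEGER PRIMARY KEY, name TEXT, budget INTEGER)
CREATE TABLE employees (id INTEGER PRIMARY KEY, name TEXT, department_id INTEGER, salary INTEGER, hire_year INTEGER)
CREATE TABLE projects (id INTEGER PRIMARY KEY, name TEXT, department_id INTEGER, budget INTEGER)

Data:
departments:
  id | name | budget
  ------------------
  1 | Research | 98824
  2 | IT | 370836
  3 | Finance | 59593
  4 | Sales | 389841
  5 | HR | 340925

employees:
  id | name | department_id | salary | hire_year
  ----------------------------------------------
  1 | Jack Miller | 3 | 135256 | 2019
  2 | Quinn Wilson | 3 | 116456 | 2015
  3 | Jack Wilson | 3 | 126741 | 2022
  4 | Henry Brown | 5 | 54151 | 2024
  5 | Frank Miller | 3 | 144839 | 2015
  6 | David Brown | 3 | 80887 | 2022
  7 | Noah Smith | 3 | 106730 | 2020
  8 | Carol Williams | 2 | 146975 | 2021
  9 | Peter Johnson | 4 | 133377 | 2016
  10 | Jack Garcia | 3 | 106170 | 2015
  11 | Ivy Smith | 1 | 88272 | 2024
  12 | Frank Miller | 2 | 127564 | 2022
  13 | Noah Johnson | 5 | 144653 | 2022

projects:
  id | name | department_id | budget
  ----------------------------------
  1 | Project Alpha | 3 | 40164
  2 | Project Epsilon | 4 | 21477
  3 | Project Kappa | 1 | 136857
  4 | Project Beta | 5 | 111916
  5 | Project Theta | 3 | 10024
SELECT p.name FROM departments p LEFT JOIN projects c ON c.department_id = p.id WHERE c.id IS NULL

Execution result:
IT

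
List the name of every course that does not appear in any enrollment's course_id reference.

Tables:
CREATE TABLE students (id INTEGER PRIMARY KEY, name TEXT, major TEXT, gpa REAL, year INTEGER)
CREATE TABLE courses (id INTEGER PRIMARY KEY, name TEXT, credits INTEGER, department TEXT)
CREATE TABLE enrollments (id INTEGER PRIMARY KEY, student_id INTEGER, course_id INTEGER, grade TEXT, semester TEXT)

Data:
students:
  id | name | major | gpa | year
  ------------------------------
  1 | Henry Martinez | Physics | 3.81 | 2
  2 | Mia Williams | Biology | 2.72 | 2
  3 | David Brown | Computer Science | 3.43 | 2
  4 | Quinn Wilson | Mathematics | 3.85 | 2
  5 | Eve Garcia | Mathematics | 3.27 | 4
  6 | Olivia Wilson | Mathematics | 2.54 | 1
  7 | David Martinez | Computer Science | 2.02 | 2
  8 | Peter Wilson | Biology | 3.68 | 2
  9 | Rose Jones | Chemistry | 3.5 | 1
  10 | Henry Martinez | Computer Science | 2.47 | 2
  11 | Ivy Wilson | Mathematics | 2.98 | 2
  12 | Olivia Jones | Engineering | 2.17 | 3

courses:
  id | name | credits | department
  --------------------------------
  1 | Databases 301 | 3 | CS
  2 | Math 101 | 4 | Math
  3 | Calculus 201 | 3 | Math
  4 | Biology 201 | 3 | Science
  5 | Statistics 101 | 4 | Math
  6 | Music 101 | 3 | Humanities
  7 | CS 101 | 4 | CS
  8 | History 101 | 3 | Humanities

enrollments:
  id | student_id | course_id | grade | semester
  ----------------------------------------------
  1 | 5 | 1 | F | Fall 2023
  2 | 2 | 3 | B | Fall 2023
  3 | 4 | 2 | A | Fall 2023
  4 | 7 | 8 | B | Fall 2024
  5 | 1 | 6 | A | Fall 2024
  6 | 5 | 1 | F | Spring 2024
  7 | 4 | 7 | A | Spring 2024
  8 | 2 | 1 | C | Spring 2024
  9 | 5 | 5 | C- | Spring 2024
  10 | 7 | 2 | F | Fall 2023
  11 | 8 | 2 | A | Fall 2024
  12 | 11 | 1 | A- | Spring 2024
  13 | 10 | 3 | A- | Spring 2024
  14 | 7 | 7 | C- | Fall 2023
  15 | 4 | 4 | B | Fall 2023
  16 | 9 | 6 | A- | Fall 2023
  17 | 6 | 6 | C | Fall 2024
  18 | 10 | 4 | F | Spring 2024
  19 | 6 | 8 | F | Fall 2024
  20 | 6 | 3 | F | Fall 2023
SELECT p.name FROM courses p LEFT JOIN enrollments c ON c.course_id = p.id WHERE c.id IS NULL

Execution result:
(no rows)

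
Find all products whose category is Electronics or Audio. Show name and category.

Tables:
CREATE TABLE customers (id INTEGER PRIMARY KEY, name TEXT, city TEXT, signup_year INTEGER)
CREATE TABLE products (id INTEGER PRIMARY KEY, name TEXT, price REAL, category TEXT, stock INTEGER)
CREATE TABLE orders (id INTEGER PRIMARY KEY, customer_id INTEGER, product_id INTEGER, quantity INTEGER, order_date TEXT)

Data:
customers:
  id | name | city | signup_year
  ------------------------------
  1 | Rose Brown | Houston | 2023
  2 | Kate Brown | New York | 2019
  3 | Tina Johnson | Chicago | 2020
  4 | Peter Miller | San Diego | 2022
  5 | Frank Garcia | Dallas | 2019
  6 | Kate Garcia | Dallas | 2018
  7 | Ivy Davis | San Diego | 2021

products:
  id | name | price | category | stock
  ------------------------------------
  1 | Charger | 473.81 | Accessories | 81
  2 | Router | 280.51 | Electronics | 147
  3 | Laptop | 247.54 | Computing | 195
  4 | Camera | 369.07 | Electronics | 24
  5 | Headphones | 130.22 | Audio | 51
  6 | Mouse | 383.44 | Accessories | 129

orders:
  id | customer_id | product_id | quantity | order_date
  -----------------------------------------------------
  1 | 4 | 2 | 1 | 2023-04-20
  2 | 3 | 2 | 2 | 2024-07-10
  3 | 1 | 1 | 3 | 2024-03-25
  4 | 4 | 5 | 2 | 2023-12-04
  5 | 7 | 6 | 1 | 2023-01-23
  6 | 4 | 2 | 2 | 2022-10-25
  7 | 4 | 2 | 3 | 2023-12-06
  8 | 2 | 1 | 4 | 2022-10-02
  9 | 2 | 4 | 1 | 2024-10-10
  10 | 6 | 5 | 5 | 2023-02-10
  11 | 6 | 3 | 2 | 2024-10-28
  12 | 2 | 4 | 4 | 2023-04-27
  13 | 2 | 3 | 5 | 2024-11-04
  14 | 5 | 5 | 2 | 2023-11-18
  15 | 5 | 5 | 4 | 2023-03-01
SELECT name, category FROM products WHERE category IN ('Electronics', 'Audio')

Execution result:
name | category
Router | Electronics
Camera | Electronics
Headphones | Audio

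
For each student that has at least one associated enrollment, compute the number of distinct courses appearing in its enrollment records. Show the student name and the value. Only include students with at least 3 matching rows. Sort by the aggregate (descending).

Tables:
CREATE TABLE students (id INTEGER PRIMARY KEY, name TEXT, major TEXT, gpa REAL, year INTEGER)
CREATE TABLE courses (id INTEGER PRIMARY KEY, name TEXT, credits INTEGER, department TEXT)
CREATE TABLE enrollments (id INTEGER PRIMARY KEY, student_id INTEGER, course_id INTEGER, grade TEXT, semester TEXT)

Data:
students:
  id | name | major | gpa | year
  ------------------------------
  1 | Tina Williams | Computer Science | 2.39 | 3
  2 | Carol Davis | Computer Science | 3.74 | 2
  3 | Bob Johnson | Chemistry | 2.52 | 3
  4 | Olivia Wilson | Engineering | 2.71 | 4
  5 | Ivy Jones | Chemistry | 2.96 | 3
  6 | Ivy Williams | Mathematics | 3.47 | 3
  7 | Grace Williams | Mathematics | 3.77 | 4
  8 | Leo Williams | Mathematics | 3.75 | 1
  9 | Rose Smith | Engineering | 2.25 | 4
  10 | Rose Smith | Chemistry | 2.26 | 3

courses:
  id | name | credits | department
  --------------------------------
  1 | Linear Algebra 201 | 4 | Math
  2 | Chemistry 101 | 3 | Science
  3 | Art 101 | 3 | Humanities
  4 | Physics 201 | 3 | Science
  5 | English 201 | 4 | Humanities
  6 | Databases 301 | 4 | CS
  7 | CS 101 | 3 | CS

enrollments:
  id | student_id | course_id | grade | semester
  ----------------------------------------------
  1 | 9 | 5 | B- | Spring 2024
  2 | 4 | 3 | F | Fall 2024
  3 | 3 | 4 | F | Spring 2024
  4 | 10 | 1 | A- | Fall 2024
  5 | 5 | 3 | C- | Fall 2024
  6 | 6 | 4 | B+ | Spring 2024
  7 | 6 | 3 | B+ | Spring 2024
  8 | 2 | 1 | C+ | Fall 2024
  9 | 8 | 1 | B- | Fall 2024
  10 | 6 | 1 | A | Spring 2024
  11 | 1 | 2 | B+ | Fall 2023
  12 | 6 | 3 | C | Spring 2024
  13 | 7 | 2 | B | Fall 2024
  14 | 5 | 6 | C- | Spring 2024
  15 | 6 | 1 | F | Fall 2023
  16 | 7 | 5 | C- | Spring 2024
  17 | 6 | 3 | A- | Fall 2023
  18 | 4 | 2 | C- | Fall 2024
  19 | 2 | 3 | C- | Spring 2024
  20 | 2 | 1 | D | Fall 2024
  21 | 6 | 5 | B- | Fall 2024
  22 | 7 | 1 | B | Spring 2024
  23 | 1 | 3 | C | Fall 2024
SELECT p.name, COUNT(DISTINCT c.course_id) AS distinct_course_count FROM enrollments c JOIN students p ON c.student_id = p.id GROUP BY p.id, p.name HAVING COUNT(*) >= 3 ORDER BY distinct_course_count DESC

Execution result:
name | distinct_course_count
Ivy Williams | 4
Grace Williams | 3
Carol Davis | 2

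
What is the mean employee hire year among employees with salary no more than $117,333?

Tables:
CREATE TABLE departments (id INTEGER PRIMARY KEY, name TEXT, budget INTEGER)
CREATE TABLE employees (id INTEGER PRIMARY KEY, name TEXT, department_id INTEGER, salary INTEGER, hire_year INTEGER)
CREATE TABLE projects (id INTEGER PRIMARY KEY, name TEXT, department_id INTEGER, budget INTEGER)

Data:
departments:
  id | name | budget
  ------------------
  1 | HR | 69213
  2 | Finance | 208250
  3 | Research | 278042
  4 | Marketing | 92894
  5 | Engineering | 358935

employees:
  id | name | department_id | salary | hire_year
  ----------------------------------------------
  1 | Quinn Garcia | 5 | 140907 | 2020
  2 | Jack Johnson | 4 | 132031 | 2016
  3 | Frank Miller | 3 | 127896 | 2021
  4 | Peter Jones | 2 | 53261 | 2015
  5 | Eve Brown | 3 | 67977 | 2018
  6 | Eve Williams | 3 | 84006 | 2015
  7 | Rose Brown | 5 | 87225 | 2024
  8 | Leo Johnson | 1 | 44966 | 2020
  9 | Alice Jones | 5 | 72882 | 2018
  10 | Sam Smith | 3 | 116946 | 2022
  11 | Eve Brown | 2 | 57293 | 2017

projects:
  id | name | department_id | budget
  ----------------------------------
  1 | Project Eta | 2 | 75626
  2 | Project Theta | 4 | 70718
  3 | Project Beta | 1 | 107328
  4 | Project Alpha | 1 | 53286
SELECT AVG(hire_year) FROM employees WHERE salary <= 117333

Execution result:
2018.63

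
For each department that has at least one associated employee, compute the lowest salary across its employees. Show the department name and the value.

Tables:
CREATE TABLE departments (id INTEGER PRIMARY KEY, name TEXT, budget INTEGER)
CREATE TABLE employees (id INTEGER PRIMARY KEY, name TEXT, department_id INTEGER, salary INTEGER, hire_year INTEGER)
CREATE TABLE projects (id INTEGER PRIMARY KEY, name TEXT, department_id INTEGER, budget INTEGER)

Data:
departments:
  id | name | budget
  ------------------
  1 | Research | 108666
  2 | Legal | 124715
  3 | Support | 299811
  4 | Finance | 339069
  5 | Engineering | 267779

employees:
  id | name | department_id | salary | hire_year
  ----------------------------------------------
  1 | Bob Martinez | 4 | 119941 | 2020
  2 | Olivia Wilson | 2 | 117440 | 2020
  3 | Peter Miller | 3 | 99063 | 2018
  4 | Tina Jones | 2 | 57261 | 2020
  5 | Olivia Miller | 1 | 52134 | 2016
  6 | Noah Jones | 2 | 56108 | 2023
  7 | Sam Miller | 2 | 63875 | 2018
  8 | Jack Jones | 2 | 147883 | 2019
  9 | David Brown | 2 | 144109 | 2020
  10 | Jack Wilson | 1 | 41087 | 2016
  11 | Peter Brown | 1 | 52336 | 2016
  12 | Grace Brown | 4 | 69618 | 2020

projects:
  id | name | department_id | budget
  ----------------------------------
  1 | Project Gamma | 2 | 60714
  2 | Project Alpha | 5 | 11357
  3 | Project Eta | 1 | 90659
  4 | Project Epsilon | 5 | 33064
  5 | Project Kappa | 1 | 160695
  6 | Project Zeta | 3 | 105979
SELECT p.name, MIN(c.salary) AS min_salary FROM employees c JOIN departments p ON c.department_id = p.id GROUP BY p.id, p.name

Execution result:
name | min_salary
Research | 41087
Legal | 56108
Support | 99063
Finance | 69618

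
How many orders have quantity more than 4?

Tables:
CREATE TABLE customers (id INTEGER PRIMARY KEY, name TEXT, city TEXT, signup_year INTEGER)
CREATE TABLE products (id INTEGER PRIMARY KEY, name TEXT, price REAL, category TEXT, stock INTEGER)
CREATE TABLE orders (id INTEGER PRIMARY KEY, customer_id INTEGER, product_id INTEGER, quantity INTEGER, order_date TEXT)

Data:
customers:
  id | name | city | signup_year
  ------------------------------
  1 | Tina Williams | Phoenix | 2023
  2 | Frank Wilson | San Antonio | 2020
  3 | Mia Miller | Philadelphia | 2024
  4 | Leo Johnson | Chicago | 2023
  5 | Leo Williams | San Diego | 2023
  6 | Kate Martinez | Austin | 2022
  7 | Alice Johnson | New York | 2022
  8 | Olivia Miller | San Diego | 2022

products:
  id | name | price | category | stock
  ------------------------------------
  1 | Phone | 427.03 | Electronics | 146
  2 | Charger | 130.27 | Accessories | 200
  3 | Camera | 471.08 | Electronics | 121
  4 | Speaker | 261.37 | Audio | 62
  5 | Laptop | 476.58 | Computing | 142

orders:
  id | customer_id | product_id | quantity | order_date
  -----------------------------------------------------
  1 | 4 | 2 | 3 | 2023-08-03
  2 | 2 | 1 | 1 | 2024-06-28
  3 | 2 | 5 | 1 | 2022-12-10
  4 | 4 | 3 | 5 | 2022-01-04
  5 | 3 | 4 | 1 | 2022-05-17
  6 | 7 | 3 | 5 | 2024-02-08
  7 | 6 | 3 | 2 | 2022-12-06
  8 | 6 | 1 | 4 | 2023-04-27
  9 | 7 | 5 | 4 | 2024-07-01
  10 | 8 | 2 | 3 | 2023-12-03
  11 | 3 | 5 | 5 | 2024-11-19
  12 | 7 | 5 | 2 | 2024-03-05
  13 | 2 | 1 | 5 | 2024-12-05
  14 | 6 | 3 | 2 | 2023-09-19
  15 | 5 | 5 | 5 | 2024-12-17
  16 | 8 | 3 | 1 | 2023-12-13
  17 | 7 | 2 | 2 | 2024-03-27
SELECT COUNT(*) FROM orders WHERE quantity > 4

Execution result:
5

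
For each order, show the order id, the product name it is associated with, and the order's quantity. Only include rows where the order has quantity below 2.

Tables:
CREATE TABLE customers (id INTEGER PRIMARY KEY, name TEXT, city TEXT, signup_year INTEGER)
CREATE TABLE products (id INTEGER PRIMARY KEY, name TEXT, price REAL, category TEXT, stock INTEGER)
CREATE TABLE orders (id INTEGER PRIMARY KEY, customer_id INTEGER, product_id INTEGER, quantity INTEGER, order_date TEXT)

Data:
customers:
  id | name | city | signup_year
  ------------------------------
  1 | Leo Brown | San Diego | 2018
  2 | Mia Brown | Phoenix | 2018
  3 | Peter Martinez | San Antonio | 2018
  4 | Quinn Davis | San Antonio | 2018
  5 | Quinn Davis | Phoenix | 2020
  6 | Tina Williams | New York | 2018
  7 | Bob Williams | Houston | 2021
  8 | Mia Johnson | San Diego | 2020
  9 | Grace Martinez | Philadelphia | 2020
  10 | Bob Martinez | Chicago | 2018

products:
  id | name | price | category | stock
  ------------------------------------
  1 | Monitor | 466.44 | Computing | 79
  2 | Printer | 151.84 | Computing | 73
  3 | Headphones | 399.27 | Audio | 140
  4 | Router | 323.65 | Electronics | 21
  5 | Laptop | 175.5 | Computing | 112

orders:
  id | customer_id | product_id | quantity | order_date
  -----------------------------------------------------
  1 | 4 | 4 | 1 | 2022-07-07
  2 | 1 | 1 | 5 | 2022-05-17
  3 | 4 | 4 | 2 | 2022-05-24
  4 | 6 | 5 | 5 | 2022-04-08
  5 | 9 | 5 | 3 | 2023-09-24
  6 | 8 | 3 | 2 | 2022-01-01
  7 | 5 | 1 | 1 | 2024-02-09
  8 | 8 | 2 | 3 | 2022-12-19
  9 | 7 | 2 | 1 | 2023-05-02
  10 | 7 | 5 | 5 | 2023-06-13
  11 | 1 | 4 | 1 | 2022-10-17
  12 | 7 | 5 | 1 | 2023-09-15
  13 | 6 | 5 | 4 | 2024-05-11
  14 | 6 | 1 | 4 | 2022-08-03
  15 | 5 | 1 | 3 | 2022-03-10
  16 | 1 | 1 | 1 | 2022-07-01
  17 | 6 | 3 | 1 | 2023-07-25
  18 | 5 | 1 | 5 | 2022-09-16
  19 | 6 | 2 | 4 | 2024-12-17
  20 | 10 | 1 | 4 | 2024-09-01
SELECT c.id, p.name AS product, c.quantity FROM orders c JOIN products p ON c.product_id = p.id WHERE c.quantity < 2

Execution result:
id | product | quantity
1 | Router | 1
7 | Monitor | 1
9 | Printer | 1
11 | Router | 1
12 | Laptop | 1
16 | Monitor | 1
17 | Headphones | 1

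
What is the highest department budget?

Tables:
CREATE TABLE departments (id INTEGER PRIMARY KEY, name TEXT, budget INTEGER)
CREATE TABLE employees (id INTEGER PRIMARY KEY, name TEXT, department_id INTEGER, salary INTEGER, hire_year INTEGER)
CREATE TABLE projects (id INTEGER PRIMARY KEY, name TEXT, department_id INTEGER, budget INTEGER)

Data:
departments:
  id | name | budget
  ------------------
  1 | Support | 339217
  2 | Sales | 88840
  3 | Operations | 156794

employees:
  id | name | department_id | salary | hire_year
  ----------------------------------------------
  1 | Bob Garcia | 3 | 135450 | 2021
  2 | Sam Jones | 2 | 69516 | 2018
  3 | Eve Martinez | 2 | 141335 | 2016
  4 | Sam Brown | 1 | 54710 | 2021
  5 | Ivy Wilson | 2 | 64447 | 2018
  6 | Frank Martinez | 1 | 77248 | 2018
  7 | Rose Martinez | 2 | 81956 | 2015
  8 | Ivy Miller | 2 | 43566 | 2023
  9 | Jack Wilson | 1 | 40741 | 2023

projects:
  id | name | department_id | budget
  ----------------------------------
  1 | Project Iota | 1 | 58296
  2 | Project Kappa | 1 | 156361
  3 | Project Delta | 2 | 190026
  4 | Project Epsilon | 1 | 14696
SELECT MAX(budget) FROM departments

Execution result:
339217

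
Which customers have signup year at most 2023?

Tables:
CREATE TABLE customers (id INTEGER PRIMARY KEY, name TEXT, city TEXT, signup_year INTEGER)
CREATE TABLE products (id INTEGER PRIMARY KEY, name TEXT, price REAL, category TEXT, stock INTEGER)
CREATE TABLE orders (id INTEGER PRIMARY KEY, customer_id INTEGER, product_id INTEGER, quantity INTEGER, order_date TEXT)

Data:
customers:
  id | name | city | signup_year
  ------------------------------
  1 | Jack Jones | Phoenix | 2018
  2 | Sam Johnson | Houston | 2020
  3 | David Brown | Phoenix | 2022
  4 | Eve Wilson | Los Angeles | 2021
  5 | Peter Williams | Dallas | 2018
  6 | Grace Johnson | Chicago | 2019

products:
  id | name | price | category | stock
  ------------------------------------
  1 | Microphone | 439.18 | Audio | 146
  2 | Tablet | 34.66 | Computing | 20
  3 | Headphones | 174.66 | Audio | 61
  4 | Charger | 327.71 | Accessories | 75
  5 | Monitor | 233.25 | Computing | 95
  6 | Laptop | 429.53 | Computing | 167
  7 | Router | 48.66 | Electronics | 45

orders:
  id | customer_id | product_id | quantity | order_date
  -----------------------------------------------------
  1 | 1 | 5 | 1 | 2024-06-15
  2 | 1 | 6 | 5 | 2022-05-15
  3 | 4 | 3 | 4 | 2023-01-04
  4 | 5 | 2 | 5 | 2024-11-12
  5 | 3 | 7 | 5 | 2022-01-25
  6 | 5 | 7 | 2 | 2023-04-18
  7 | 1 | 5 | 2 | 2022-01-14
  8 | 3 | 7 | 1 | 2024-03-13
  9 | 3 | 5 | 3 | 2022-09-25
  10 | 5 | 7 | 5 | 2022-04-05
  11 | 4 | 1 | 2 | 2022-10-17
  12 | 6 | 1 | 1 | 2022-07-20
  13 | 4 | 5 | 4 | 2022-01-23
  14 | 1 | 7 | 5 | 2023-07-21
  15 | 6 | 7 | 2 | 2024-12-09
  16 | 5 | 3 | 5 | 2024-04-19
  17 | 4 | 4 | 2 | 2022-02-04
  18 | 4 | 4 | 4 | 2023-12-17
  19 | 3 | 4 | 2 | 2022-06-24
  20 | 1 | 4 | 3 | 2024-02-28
SELECT name, signup_year FROM customers WHERE signup_year <= 2023

Execution result:
name | signup_year
Jack Jones | 2018
Sam Johnson | 2020
David Brown | 2022
Eve Wilson | 2021
Peter Williams | 2018
Grace Johnson | 2019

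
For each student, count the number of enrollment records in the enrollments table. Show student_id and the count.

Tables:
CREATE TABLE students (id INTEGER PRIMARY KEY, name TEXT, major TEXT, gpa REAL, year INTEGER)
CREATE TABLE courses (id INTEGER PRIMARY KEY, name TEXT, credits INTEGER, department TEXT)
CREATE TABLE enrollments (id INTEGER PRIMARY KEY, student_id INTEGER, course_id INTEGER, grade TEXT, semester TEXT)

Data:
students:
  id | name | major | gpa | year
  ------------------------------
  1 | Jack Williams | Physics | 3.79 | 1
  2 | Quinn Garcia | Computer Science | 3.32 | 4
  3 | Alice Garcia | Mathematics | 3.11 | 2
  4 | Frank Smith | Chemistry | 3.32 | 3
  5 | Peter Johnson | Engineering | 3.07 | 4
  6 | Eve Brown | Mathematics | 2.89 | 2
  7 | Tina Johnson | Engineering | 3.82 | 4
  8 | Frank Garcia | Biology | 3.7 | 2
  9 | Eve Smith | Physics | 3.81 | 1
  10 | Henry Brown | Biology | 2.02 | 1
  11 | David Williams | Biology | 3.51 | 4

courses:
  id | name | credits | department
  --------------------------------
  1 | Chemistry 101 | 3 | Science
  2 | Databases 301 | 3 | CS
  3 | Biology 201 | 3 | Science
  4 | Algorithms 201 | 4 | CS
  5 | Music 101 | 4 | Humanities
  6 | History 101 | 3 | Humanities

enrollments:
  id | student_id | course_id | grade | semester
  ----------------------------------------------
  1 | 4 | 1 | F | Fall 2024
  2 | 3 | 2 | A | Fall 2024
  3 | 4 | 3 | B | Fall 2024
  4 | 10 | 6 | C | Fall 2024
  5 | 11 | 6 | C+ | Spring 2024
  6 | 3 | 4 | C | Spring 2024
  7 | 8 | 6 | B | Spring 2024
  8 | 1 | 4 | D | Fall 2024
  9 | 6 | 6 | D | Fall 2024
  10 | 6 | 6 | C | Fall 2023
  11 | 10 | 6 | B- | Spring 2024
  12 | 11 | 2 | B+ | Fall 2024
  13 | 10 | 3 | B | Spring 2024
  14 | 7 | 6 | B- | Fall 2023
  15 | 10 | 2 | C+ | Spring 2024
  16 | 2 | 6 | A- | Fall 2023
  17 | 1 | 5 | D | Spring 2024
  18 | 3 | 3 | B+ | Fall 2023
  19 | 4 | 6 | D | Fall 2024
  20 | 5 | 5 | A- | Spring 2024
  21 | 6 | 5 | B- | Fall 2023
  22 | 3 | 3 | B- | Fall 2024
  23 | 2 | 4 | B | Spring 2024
SELECT student_id, COUNT(*) AS enrollment_count FROM enrollments GROUP BY student_id

Execution result:
student_id | enrollment_count
1 | 2
2 | 2
3 | 4
4 | 3
5 | 1
6 | 3
7 | 1
8 | 1
10 | 4
11 | 2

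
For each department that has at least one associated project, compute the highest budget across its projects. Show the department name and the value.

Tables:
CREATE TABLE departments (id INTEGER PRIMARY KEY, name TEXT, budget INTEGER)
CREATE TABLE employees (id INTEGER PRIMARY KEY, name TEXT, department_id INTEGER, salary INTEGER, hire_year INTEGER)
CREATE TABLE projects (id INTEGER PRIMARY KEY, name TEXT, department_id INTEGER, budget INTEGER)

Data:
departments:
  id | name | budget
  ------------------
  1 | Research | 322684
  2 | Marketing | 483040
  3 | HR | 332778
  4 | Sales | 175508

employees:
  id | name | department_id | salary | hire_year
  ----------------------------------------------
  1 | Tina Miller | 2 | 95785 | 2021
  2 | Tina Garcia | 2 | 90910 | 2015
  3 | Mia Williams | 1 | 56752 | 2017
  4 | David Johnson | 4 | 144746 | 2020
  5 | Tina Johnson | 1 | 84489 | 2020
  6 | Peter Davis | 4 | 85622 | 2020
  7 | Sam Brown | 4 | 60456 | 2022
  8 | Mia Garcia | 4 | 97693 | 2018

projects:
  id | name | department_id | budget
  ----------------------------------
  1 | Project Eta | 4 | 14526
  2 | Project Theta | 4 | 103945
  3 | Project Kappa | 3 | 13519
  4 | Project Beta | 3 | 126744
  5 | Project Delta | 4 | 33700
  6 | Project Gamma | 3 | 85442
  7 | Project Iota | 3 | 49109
SELECT p.name, MAX(c.budget) AS max_budget FROM projects c JOIN departments p ON c.department_id = p.id GROUP BY p.id, p.name

Execution result:
name | max_budget
HR | 126744
Sales | 103945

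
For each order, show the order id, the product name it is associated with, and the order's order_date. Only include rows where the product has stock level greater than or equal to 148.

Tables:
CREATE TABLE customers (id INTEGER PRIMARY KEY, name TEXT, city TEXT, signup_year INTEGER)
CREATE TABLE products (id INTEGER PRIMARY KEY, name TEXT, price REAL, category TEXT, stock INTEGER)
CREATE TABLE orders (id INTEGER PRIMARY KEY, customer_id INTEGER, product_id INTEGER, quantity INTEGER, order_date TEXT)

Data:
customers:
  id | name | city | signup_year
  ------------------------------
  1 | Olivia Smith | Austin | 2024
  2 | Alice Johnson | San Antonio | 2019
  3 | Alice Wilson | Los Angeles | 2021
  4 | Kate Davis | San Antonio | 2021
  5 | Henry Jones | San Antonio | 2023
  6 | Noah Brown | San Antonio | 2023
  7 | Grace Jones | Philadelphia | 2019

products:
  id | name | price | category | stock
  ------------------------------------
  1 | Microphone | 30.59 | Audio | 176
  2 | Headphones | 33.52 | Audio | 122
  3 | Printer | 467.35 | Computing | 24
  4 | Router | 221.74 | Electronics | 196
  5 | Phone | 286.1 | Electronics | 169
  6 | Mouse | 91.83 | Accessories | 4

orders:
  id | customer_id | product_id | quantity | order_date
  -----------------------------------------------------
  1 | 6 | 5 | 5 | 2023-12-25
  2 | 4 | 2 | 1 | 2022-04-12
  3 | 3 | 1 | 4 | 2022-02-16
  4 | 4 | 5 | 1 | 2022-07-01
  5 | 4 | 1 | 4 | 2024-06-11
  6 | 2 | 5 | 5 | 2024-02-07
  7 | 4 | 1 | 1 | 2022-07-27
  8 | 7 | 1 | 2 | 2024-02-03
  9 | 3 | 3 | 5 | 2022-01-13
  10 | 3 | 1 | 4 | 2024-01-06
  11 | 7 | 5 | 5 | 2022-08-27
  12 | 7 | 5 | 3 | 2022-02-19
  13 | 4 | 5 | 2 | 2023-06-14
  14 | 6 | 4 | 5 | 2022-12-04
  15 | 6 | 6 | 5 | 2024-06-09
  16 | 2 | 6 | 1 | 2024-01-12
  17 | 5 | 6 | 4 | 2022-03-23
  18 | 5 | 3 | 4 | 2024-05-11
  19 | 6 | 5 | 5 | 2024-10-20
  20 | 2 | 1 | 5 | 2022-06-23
SELECT c.id, p.name AS product, c.order_date FROM orders c JOIN products p ON c.product_id = p.id WHERE p.stock >= 148

Execution result:
id | product | order_date
1 | Phone | 2023-12-25
3 | Microphone | 2022-02-16
4 | Phone | 2022-07-01
5 | Microphone | 2024-06-11
6 | Phone | 2024-02-07
7 | Microphone | 2022-07-27
8 | Microphone | 2024-02-03
10 | Microphone | 2024-01-06
11 | Phone | 2022-08-27
12 | Phone | 2022-02-19
13 | Phone | 2023-06-14
14 | Router | 2022-12-04
19 | Phone | 2024-10-20
20 | Microphone | 2022-06-23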